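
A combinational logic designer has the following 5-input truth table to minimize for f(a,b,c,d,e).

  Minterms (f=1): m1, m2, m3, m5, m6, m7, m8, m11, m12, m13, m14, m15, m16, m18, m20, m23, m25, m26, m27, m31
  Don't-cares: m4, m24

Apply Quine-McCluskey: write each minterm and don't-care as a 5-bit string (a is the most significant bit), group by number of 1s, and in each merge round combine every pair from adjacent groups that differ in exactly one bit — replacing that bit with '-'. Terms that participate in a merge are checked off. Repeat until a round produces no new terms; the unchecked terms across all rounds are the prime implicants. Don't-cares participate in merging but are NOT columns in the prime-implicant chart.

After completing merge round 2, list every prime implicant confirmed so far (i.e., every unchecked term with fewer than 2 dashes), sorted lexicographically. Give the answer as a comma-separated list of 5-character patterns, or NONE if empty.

-0010, -0100, -1000, 01-00, 10-00

size-2^0 implicants → 00001(✓)  00010(✓)  00011(✓)  00100(✓)  00101(✓)  00110(✓)  00111(✓)  01000(✓)  01011(✓)  01100(✓)  01101(✓)  01110(✓)  01111(✓)  10000(✓)  10010(✓)  10100(✓)  10111(✓)  11000(✓)  11001(✓)  11010(✓)  11011(✓)  11111(✓)
size-2^1 implicants → -0010  -0100  -0111(✓)  -1000  -1011(✓)  -1111(✓)  0-011(✓)  0-100(✓)  0-101(✓)  0-110(✓)  0-111(✓)  00-01(✓)  00-10(✓)  00-11(✓)  000-1(✓)  0001-(✓)  001-0(✓)  001-1(✓)  0010-(✓)  0011-(✓)  01-00  01-11(✓)  011-0(✓)  011-1(✓)  0110-(✓)  0111-(✓)  1-000(✓)  1-010(✓)  1-111(✓)  10-00  100-0(✓)  11-11(✓)  110-0(✓)  110-1(✓)  1100-(✓)  1101-(✓)
size-2^2 implicants → --111  -1-11  0--11  0-1-0(✓)  0-1-1(✓)  0-10-(✓)  0-11-(✓)  00--1  00-1-  001--(✓)  011--(✓)  1-0-0  110--
size-2^3 implicants → 0-1--
Unchecked terms (primes): --111, -0010, -0100, -1-11, -1000, 0--11, 0-1--, 00--1, 00-1-, 01-00, 1-0-0, 10-00, 110--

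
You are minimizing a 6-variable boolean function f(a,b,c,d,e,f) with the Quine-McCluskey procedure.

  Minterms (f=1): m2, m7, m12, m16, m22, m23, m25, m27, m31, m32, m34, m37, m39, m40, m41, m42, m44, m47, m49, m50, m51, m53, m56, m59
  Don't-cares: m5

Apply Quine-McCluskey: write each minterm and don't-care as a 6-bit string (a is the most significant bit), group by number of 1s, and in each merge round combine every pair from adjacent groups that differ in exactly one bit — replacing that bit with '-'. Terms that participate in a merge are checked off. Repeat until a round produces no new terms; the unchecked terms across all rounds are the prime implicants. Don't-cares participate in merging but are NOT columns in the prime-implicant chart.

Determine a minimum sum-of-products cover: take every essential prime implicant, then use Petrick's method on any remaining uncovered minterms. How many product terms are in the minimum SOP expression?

[col 0] 000010*, 000101*, 000111*, 001100*, 010000, 010110*, 010111*, 011001*, 011011*, 011111*, 100000*, 100010*, 100101*, 100111*, 101000*, 101001*, 101010*, 101100*, 101111*, 110001*, 110010*, 110011*, 110101*, 111000*, 111011*
[col 1] -00010, -00101*, -00111*, -01100, -11011, 0-0111, 0001-1*, 01-111, 01011-, 011-11, 0110-1, 1-0010, 1-0101, 1-1000, 10-000*, 10-010*, 10-111, 1000-0*, 1001-1*, 101-00, 1010-0*, 10100-, 11-011, 110-01, 1100-1, 11001-
[col 2] -001-1, 10-0-0
Prime implicants: -00010, -001-1, -01100, -11011, 0-0111, 01-111, 010000, 01011-, 011-11, 0110-1, 1-0010, 1-0101, 1-1000, 10-0-0, 10-111, 101-00, 10100-, 11-011, 110-01, 1100-1, 11001-
PI chart (minterm → PIs covering it):
  2 | -00010  (sole → essential)
  7 | -001-1,0-0111
  12 | -01100  (sole → essential)
  16 | 010000  (sole → essential)
  22 | 01011-  (sole → essential)
  23 | 0-0111,01-111,01011-
  25 | 0110-1  (sole → essential)
  27 | -11011,011-11,0110-1
  31 | 01-111,011-11
  32 | 10-0-0  (sole → essential)
  34 | -00010,1-0010,10-0-0
  37 | -001-1,1-0101
  39 | -001-1,10-111
  40 | 1-1000,10-0-0,101-00,10100-
  41 | 10100-  (sole → essential)
  42 | 10-0-0  (sole → essential)
  44 | -01100,101-00
  47 | 10-111  (sole → essential)
  49 | 110-01,1100-1
  50 | 1-0010,11001-
  51 | 11-011,1100-1,11001-
  53 | 1-0101,110-01
  56 | 1-1000  (sole → essential)
  59 | -11011,11-011
Essential prime implicants: -00010, -01100, 010000, 01011-, 0110-1, 1-1000, 10-0-0, 10-111, 10100-
Petrick residual → -001-1, -11011, 01-111, 110-01, 11001-
Minimum SOP uses 14 PIs: b'c'd'ef' + b'c'df + b'cde'f' + bcd'ef + a'bdef + a'bc'd'e'f' + a'bc'de + a'bcd'f + acd'e'f' + ab'd'f' + ab'def + ab'cd'e' + abc'e'f + abc'd'e

14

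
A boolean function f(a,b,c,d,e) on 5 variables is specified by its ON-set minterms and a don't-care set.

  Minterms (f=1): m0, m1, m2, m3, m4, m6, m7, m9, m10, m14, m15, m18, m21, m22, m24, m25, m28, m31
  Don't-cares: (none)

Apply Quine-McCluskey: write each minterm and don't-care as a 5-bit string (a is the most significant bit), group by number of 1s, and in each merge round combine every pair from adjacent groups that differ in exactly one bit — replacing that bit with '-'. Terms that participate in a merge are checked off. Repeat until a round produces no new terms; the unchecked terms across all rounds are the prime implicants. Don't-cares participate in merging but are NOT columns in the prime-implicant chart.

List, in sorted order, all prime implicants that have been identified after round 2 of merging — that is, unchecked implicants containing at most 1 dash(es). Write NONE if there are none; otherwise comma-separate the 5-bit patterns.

-1001, -1111, 0-001, 10101, 11-00, 1100-

[col 0] 00000*, 00001*, 00010*, 00011*, 00100*, 00110*, 00111*, 01001*, 01010*, 01110*, 01111*, 10010*, 10101, 10110*, 11000*, 11001*, 11100*, 11111*
[col 1] -0010*, -0110*, -1001, -1111, 0-001, 0-010*, 0-110*, 0-111*, 00-00*, 00-10*, 00-11*, 000-0*, 000-1*, 0000-*, 0001-*, 001-0*, 0011-*, 01-10*, 0111-*, 10-10*, 11-00, 1100-
[col 2] -0-10, 0--10, 0-11-, 00--0, 00-1-, 000--
Prime implicants: -0-10, -1001, -1111, 0--10, 0-001, 0-11-, 00--0, 00-1-, 000--, 10101, 11-00, 1100-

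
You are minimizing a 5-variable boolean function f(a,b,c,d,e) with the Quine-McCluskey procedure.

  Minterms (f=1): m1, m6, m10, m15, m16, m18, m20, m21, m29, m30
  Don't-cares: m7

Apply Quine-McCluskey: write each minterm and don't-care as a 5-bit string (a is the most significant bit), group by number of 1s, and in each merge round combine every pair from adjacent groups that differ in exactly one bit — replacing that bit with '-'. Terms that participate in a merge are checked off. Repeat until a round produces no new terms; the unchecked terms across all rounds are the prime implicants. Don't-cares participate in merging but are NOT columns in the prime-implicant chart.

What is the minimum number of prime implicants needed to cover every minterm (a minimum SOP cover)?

8

[col 0] 00001, 00110*, 00111*, 01010, 01111*, 10000*, 10010*, 10100*, 10101*, 11101*, 11110
[col 1] 0-111, 0011-, 1-101, 10-00, 100-0, 1010-
Prime implicants: 0-111, 00001, 0011-, 01010, 1-101, 10-00, 100-0, 1010-, 11110
PI chart (minterm → PIs covering it):
  1 | 00001  (sole → essential)
  6 | 0011-  (sole → essential)
  10 | 01010  (sole → essential)
  15 | 0-111  (sole → essential)
  16 | 10-00,100-0
  18 | 100-0  (sole → essential)
  20 | 10-00,1010-
  21 | 1-101,1010-
  29 | 1-101  (sole → essential)
  30 | 11110  (sole → essential)
Essential prime implicants: 0-111, 00001, 0011-, 01010, 1-101, 100-0, 11110
Petrick residual → 10-00
Minimum SOP uses 8 PIs: a'cde + a'b'c'd'e + a'b'cd + a'bc'de' + acd'e + ab'd'e' + ab'c'e' + abcde'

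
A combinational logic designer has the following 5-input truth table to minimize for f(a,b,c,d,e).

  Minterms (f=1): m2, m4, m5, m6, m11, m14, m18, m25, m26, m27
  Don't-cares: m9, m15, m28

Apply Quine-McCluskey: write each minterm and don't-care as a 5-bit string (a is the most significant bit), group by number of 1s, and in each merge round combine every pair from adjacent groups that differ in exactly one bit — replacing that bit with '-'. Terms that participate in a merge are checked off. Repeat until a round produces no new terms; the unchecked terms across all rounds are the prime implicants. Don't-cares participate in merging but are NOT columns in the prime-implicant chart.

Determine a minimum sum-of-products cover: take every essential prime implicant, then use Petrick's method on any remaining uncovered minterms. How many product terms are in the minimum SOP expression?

Round 0: 00010✓ 00100✓ 00101✓ 00110✓ 01001✓ 01011✓ 01110✓ 01111✓ 10010✓ 11001✓ 11010✓ 11011✓ 11100
Round 1: -0010 -1001✓ -1011✓ 0-110 00-10 001-0 0010- 01-11 010-1✓ 0111- 1-010 110-1✓ 1101-
Round 2: -10-1
PIs = {-0010, -10-1, 0-110, 00-10, 001-0, 0010-, 01-11, 0111-, 1-010, 1101-, 11100}
Coverage chart:
  m2: -0010,00-10
  m4: 001-0,0010-
  m5: 0010- ←essential
  m6: 0-110,00-10,001-0
  m11: -10-1,01-11
  m14: 0-110,0111-
  m18: -0010,1-010
  m25: -10-1 ←essential
  m26: 1-010,1101-
  m27: -10-1,1101-
Essential: -10-1, 0010-
Petrick residual → -0010, 0-110, 1-010
Min cover (5 terms): b'c'de' + bc'e + a'cde' + a'b'cd' + ac'de'

5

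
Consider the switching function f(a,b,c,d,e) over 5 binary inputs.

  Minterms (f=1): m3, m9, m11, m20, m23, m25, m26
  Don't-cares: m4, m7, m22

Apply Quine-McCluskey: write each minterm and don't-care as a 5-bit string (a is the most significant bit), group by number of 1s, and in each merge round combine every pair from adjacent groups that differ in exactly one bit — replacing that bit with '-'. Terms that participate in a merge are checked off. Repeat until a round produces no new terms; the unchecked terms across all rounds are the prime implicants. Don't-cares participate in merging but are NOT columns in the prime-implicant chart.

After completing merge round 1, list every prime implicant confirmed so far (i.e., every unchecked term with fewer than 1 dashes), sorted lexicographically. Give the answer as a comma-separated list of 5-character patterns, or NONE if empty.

[col 0] 00011*, 00100*, 00111*, 01001*, 01011*, 10100*, 10110*, 10111*, 11001*, 11010
[col 1] -0100, -0111, -1001, 0-011, 00-11, 010-1, 101-0, 1011-
Prime implicants: -0100, -0111, -1001, 0-011, 00-11, 010-1, 101-0, 1011-, 11010

11010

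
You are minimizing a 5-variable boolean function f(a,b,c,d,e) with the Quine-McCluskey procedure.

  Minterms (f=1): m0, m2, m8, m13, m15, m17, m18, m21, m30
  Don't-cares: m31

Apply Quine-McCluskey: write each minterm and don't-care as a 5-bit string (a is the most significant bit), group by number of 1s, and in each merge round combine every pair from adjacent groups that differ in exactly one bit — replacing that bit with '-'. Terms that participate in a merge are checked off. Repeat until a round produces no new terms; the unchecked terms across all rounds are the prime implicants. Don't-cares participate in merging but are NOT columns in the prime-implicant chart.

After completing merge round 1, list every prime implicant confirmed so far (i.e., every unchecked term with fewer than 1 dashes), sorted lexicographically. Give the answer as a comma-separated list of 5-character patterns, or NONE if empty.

NONE

Round 0: 00000✓ 00010✓ 01000✓ 01101✓ 01111✓ 10001✓ 10010✓ 10101✓ 11110✓ 11111✓
Round 1: -0010 -1111 0-000 000-0 011-1 10-01 1111-
PIs = {-0010, -1111, 0-000, 000-0, 011-1, 10-01, 1111-}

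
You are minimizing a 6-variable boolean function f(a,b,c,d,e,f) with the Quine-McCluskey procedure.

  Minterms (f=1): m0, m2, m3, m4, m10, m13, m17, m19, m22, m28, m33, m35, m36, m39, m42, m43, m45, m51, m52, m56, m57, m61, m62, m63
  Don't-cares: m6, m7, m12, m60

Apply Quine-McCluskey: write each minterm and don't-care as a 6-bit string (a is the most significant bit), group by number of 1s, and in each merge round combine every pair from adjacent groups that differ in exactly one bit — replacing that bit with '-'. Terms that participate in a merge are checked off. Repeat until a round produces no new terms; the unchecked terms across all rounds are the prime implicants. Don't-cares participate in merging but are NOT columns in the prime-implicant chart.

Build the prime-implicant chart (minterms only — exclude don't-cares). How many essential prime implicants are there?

Round 0: 000000✓ 000010✓ 000011✓ 000100✓ 000110✓ 000111✓ 001010✓ 001100✓ 001101✓ 010001✓ 010011✓ 010110✓ 011100✓ 100001✓ 100011✓ 100100✓ 100111✓ 101010✓ 101011✓ 101101✓ 110011✓ 110100✓ 111000✓ 111001✓ 111100✓ 111101✓ 111110✓ 111111✓
Round 1: -00011✓ -00100 -00111✓ -01010 -01101 -10011✓ -11100 0-0011✓ 0-0110 0-1100 00-010 00-100 000-00✓ 000-10✓ 000-11✓ 0000-0✓ 00001-✓ 0001-0✓ 00011-✓ 00110- 0100-1 1-0011✓ 1-0100 1-1101 10-011 100-11✓ 1000-1 10101- 11-100 111-00✓ 111-01✓ 11100-✓ 1111-0✓ 1111-1✓ 11110-✓ 11111-✓
Round 2: --0011 -00-11 000--0 000-1- 111-0- 1111--
PIs = {--0011, -00-11, -00100, -01010, -01101, -11100, 0-0110, 0-1100, 00-010, 00-100, 000--0, 000-1-, 00110-, 0100-1, 1-0100, 1-1101, 10-011, 1000-1, 10101-, 11-100, 111-0-, 1111--}
Coverage chart:
  m0: 000--0 ←essential
  m2: 00-010,000--0,000-1-
  m3: --0011,-00-11,000-1-
  m4: -00100,00-100,000--0
  m10: -01010,00-010
  m13: -01101,00110-
  m17: 0100-1 ←essential
  m19: --0011,0100-1
  m22: 0-0110 ←essential
  m28: -11100,0-1100
  m33: 1000-1 ←essential
  m35: --0011,-00-11,10-011,1000-1
  m36: -00100,1-0100
  m39: -00-11 ←essential
  m42: -01010,10101-
  m43: 10-011,10101-
  m45: -01101,1-1101
  m51: --0011 ←essential
  m52: 1-0100,11-100
  m56: 111-0- ←essential
  m57: 111-0- ←essential
  m61: 1-1101,111-0-,1111--
  m62: 1111-- ←essential
  m63: 1111-- ←essential
Essential: --0011, -00-11, 0-0110, 000--0, 0100-1, 1000-1, 111-0-, 1111--

8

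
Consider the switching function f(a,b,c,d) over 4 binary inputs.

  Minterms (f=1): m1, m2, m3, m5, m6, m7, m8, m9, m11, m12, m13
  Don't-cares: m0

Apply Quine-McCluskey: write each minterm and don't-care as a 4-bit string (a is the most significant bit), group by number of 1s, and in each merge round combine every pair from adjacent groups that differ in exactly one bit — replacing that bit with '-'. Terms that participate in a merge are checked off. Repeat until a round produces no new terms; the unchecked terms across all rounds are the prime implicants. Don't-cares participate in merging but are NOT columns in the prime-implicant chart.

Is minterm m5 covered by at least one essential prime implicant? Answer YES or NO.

[col 0] 0000*, 0001*, 0010*, 0011*, 0101*, 0110*, 0111*, 1000*, 1001*, 1011*, 1100*, 1101*
[col 1] -000*, -001*, -011*, -101*, 0-01*, 0-10*, 0-11*, 00-0*, 00-1*, 000-*, 001-*, 01-1*, 011-*, 1-00*, 1-01*, 10-1*, 100-*, 110-*
[col 2] --01, -0-1, -00-, 0--1, 0-1-, 00--, 1-0-
Prime implicants: --01, -0-1, -00-, 0--1, 0-1-, 00--, 1-0-
PI chart (minterm → PIs covering it):
  1 | --01,-0-1,-00-,0--1,00--
  2 | 0-1-,00--
  3 | -0-1,0--1,0-1-,00--
  5 | --01,0--1
  6 | 0-1-  (sole → essential)
  7 | 0--1,0-1-
  8 | -00-,1-0-
  9 | --01,-0-1,-00-,1-0-
  11 | -0-1  (sole → essential)
  12 | 1-0-  (sole → essential)
  13 | --01,1-0-
Essential prime implicants: -0-1, 0-1-, 1-0-

NO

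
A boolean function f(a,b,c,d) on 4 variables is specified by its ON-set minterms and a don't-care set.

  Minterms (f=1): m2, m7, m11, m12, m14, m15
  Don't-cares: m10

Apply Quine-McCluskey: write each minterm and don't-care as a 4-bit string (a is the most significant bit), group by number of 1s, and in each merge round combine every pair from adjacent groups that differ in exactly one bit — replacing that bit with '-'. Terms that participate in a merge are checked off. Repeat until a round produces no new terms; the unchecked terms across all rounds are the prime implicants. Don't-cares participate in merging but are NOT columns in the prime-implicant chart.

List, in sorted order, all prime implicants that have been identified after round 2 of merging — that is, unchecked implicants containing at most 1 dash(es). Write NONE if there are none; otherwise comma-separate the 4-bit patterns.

size-2^0 implicants → 0010(✓)  0111(✓)  1010(✓)  1011(✓)  1100(✓)  1110(✓)  1111(✓)
size-2^1 implicants → -010  -111  1-10(✓)  1-11(✓)  101-(✓)  11-0  111-(✓)
size-2^2 implicants → 1-1-
Unchecked terms (primes): -010, -111, 1-1-, 11-0

-010, -111, 11-0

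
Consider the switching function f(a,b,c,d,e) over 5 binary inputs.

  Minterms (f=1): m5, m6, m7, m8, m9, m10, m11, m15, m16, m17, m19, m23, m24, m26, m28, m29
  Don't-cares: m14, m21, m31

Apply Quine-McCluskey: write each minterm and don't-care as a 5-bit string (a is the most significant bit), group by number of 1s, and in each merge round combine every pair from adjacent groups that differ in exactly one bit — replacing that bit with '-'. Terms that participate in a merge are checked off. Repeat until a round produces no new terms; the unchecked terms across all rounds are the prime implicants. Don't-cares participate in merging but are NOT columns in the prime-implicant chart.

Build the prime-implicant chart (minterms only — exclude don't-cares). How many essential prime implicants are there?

size-2^0 implicants → 00101(✓)  00110(✓)  00111(✓)  01000(✓)  01001(✓)  01010(✓)  01011(✓)  01110(✓)  01111(✓)  10000(✓)  10001(✓)  10011(✓)  10101(✓)  10111(✓)  11000(✓)  11010(✓)  11100(✓)  11101(✓)  11111(✓)
size-2^1 implicants → -0101(✓)  -0111(✓)  -1000(✓)  -1010(✓)  -1111(✓)  0-110(✓)  0-111(✓)  001-1(✓)  0011-(✓)  01-10(✓)  01-11(✓)  010-0(✓)  010-1(✓)  0100-(✓)  0101-(✓)  0111-(✓)  1-000  1-101(✓)  1-111(✓)  10-01(✓)  10-11(✓)  100-1(✓)  1000-  101-1(✓)  11-00  110-0(✓)  111-1(✓)  1110-
size-2^2 implicants → --111  -01-1  -10-0  0-11-  01-1-  010--  1-1-1  10--1
Unchecked terms (primes): --111, -01-1, -10-0, 0-11-, 01-1-, 010--, 1-000, 1-1-1, 10--1, 1000-, 11-00, 1110-
Minterm coverage:
  m5 ⊆ -01-1 [E]
  m6 ⊆ 0-11- [E]
  m7 ⊆ --111,-01-1,0-11-
  m8 ⊆ -10-0,010--
  m9 ⊆ 010-- [E]
  m10 ⊆ -10-0,01-1-,010--
  m11 ⊆ 01-1-,010--
  m15 ⊆ --111,0-11-,01-1-
  m16 ⊆ 1-000,1000-
  m17 ⊆ 10--1,1000-
  m19 ⊆ 10--1 [E]
  m23 ⊆ --111,-01-1,1-1-1,10--1
  m24 ⊆ -10-0,1-000,11-00
  m26 ⊆ -10-0 [E]
  m28 ⊆ 11-00,1110-
  m29 ⊆ 1-1-1,1110-
E = {-01-1, -10-0, 0-11-, 010--, 10--1}

5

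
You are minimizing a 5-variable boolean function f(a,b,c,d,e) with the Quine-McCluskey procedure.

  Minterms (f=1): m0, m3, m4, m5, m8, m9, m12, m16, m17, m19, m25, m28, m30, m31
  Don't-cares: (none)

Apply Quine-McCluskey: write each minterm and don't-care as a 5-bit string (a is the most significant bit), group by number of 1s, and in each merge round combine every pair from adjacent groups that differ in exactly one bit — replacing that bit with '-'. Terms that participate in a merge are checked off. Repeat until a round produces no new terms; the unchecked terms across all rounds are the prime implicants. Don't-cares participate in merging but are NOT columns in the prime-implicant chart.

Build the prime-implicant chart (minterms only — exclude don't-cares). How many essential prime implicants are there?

3

Round 0: 00000✓ 00011✓ 00100✓ 00101✓ 01000✓ 01001✓ 01100✓ 10000✓ 10001✓ 10011✓ 11001✓ 11100✓ 11110✓ 11111✓
Round 1: -0000 -0011 -1001 -1100 0-000✓ 0-100✓ 00-00✓ 0010- 01-00✓ 0100- 1-001 100-1 1000- 111-0 1111-
Round 2: 0--00
PIs = {-0000, -0011, -1001, -1100, 0--00, 0010-, 0100-, 1-001, 100-1, 1000-, 111-0, 1111-}
Coverage chart:
  m0: -0000,0--00
  m3: -0011 ←essential
  m4: 0--00,0010-
  m5: 0010- ←essential
  m8: 0--00,0100-
  m9: -1001,0100-
  m12: -1100,0--00
  m16: -0000,1000-
  m17: 1-001,100-1,1000-
  m19: -0011,100-1
  m25: -1001,1-001
  m28: -1100,111-0
  m30: 111-0,1111-
  m31: 1111- ←essential
Essential: -0011, 0010-, 1111-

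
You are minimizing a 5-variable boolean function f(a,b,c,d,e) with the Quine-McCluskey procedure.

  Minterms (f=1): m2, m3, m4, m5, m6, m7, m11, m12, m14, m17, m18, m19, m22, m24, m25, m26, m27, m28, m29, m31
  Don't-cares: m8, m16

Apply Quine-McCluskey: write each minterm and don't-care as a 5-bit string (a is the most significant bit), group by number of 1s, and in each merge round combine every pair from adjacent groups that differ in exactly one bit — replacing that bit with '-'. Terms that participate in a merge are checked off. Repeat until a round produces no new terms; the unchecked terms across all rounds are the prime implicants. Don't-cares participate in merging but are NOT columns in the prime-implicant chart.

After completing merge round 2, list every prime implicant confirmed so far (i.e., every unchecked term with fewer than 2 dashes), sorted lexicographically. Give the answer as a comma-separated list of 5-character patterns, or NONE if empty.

[col 0] 00010*, 00011*, 00100*, 00101*, 00110*, 00111*, 01000*, 01011*, 01100*, 01110*, 10000*, 10001*, 10010*, 10011*, 10110*, 11000*, 11001*, 11010*, 11011*, 11100*, 11101*, 11111*
[col 1] -0010*, -0011*, -0110*, -1000*, -1011*, -1100*, 0-011*, 0-100*, 0-110*, 00-10*, 00-11*, 0001-*, 001-0*, 001-1*, 0010-*, 0011-*, 01-00*, 011-0*, 1-000*, 1-001*, 1-010*, 1-011*, 10-10*, 100-0*, 100-1*, 1000-*, 1001-*, 11-00*, 11-01*, 11-11*, 110-0*, 110-1*, 1100-*, 1101-*, 111-1*, 1110-*
[col 2] --011, -0-10, -001-, -1-00, 0-1-0, 00-1-, 001--, 1-0-0*, 1-0-1*, 1-00-*, 1-01-*, 100--*, 11--1, 11-0-, 110--*
[col 3] 1-0--
Prime implicants: --011, -0-10, -001-, -1-00, 0-1-0, 00-1-, 001--, 1-0--, 11--1, 11-0-

NONE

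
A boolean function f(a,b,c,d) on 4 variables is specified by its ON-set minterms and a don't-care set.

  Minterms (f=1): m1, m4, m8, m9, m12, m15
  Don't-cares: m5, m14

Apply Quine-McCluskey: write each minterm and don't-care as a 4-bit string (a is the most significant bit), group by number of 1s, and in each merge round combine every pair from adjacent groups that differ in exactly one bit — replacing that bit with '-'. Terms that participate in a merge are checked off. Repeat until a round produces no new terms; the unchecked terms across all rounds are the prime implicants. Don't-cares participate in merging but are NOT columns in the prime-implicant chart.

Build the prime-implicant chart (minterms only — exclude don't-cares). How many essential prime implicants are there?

size-2^0 implicants → 0001(✓)  0100(✓)  0101(✓)  1000(✓)  1001(✓)  1100(✓)  1110(✓)  1111(✓)
size-2^1 implicants → -001  -100  0-01  010-  1-00  100-  11-0  111-
Unchecked terms (primes): -001, -100, 0-01, 010-, 1-00, 100-, 11-0, 111-
Minterm coverage:
  m1 ⊆ -001,0-01
  m4 ⊆ -100,010-
  m8 ⊆ 1-00,100-
  m9 ⊆ -001,100-
  m12 ⊆ -100,1-00,11-0
  m15 ⊆ 111- [E]
E = {111-}

1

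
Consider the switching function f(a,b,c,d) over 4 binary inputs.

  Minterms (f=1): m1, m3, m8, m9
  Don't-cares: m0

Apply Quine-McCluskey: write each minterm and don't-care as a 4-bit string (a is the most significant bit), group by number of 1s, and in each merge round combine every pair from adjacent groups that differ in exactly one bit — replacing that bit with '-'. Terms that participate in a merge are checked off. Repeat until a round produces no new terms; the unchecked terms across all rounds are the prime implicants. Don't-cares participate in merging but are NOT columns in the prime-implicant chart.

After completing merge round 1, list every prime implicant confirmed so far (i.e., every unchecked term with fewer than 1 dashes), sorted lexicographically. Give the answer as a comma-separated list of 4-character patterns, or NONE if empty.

[col 0] 0000*, 0001*, 0011*, 1000*, 1001*
[col 1] -000*, -001*, 00-1, 000-*, 100-*
[col 2] -00-
Prime implicants: -00-, 00-1

NONE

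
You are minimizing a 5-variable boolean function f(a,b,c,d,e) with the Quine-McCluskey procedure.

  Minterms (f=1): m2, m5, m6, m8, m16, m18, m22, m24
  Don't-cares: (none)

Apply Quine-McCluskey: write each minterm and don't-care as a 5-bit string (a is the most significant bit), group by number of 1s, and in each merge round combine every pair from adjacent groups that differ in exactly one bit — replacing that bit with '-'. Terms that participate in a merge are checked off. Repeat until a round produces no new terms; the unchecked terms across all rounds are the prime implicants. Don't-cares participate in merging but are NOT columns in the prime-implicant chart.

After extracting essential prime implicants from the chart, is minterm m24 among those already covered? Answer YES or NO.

YES

size-2^0 implicants → 00010(✓)  00101  00110(✓)  01000(✓)  10000(✓)  10010(✓)  10110(✓)  11000(✓)
size-2^1 implicants → -0010(✓)  -0110(✓)  -1000  00-10(✓)  1-000  10-10(✓)  100-0
size-2^2 implicants → -0-10
Unchecked terms (primes): -0-10, -1000, 00101, 1-000, 100-0
Minterm coverage:
  m2 ⊆ -0-10 [E]
  m5 ⊆ 00101 [E]
  m6 ⊆ -0-10 [E]
  m8 ⊆ -1000 [E]
  m16 ⊆ 1-000,100-0
  m18 ⊆ -0-10,100-0
  m22 ⊆ -0-10 [E]
  m24 ⊆ -1000,1-000
E = {-0-10, -1000, 00101}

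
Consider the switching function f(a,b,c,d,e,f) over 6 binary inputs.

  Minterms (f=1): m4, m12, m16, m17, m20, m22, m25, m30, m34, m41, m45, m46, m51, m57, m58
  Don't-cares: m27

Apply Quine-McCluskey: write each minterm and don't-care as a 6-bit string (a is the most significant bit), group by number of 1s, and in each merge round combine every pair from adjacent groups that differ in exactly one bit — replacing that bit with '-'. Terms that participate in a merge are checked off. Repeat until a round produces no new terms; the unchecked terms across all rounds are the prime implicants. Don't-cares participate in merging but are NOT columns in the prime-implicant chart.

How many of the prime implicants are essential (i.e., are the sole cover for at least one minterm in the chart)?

7

Round 0: 000100✓ 001100✓ 010000✓ 010001✓ 010100✓ 010110✓ 011001✓ 011011✓ 011110✓ 100010 101001✓ 101101✓ 101110 110011 111001✓ 111010
Round 1: -11001 0-0100 00-100 01-001 01-110 010-00 01000- 0101-0 0110-1 1-1001 101-01
PIs = {-11001, 0-0100, 00-100, 01-001, 01-110, 010-00, 01000-, 0101-0, 0110-1, 1-1001, 100010, 101-01, 101110, 110011, 111010}
Coverage chart:
  m4: 0-0100,00-100
  m12: 00-100 ←essential
  m16: 010-00,01000-
  m17: 01-001,01000-
  m20: 0-0100,010-00,0101-0
  m22: 01-110,0101-0
  m25: -11001,01-001,0110-1
  m30: 01-110 ←essential
  m34: 100010 ←essential
  m41: 1-1001,101-01
  m45: 101-01 ←essential
  m46: 101110 ←essential
  m51: 110011 ←essential
  m57: -11001,1-1001
  m58: 111010 ←essential
Essential: 00-100, 01-110, 100010, 101-01, 101110, 110011, 111010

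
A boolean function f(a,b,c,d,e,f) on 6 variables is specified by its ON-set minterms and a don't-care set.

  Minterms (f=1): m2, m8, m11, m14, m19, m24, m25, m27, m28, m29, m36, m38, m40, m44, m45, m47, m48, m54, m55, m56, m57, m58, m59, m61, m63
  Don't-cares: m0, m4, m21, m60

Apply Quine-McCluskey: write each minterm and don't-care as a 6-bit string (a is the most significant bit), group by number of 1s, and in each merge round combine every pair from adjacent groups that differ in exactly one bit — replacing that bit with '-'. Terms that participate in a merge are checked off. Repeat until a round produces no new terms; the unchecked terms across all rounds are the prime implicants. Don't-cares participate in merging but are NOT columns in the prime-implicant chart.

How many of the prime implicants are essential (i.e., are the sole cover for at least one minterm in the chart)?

8

size-2^0 implicants → 000000(✓)  000010(✓)  000100(✓)  001000(✓)  001011(✓)  001110  010011(✓)  010101(✓)  011000(✓)  011001(✓)  011011(✓)  011100(✓)  011101(✓)  100100(✓)  100110(✓)  101000(✓)  101100(✓)  101101(✓)  101111(✓)  110000(✓)  110110(✓)  110111(✓)  111000(✓)  111001(✓)  111010(✓)  111011(✓)  111100(✓)  111101(✓)  111111(✓)
size-2^1 implicants → -00100  -01000(✓)  -11000(✓)  -11001(✓)  -11011(✓)  -11100(✓)  -11101(✓)  0-1000(✓)  0-1011  00-000  000-00  0000-0  01-011  01-101  011-00(✓)  011-01(✓)  0110-1(✓)  01100-(✓)  01110-(✓)  1-0110  1-1000(✓)  1-1100(✓)  1-1101(✓)  1-1111(✓)  10-100  1001-0  101-00(✓)  1011-1(✓)  10110-(✓)  11-000  11-111  11011-  111-00(✓)  111-01(✓)  111-11(✓)  1110-0(✓)  1110-1(✓)  11100-(✓)  11101-(✓)  1111-1(✓)  11110-(✓)
size-2^2 implicants → --1000  -11-00(✓)  -11-01(✓)  -110-1  -1100-(✓)  -1110-(✓)  011-0-(✓)  1-1-00  1-11-1  1-110-  111--1  111-0-(✓)  1110--
size-2^3 implicants → -11-0-
Unchecked terms (primes): --1000, -00100, -11-0-, -110-1, 0-1011, 00-000, 000-00, 0000-0, 001110, 01-011, 01-101, 1-0110, 1-1-00, 1-11-1, 1-110-, 10-100, 1001-0, 11-000, 11-111, 11011-, 111--1, 1110--
Minterm coverage:
  m2 ⊆ 0000-0 [E]
  m8 ⊆ --1000,00-000
  m11 ⊆ 0-1011 [E]
  m14 ⊆ 001110 [E]
  m19 ⊆ 01-011 [E]
  m24 ⊆ --1000,-11-0-
  m25 ⊆ -11-0-,-110-1
  m27 ⊆ -110-1,0-1011,01-011
  m28 ⊆ -11-0- [E]
  m29 ⊆ -11-0-,01-101
  m36 ⊆ -00100,10-100,1001-0
  m38 ⊆ 1-0110,1001-0
  m40 ⊆ --1000,1-1-00
  m44 ⊆ 1-1-00,1-110-,10-100
  m45 ⊆ 1-11-1,1-110-
  m47 ⊆ 1-11-1 [E]
  m48 ⊆ 11-000 [E]
  m54 ⊆ 1-0110,11011-
  m55 ⊆ 11-111,11011-
  m56 ⊆ --1000,-11-0-,1-1-00,11-000,1110--
  m57 ⊆ -11-0-,-110-1,111--1,1110--
  m58 ⊆ 1110-- [E]
  m59 ⊆ -110-1,111--1,1110--
  m61 ⊆ -11-0-,1-11-1,1-110-,111--1
  m63 ⊆ 1-11-1,11-111,111--1
E = {-11-0-, 0-1011, 0000-0, 001110, 01-011, 1-11-1, 11-000, 1110--}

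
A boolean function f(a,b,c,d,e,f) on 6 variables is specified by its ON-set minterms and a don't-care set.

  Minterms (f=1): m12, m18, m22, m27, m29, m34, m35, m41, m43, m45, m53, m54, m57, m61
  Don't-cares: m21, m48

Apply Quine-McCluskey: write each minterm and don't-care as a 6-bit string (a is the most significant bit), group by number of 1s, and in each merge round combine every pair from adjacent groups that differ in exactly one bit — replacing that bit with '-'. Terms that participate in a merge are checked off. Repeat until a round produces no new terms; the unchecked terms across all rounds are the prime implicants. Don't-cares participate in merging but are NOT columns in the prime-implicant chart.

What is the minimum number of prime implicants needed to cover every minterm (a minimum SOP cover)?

8

Round 0: 001100 010010✓ 010101✓ 010110✓ 011011 011101✓ 100010✓ 100011✓ 101001✓ 101011✓ 101101✓ 110000 110101✓ 110110✓ 111001✓ 111101✓
Round 1: -10101✓ -10110 -11101✓ 01-101✓ 010-10 1-1001✓ 1-1101✓ 10-011 10001- 101-01✓ 1010-1 11-101✓ 111-01✓
Round 2: -1-101 1-1-01
PIs = {-1-101, -10110, 001100, 010-10, 011011, 1-1-01, 10-011, 10001-, 1010-1, 110000}
Coverage chart:
  m12: 001100 ←essential
  m18: 010-10 ←essential
  m22: -10110,010-10
  m27: 011011 ←essential
  m29: -1-101 ←essential
  m34: 10001- ←essential
  m35: 10-011,10001-
  m41: 1-1-01,1010-1
  m43: 10-011,1010-1
  m45: 1-1-01 ←essential
  m53: -1-101 ←essential
  m54: -10110 ←essential
  m57: 1-1-01 ←essential
  m61: -1-101,1-1-01
Essential: -1-101, -10110, 001100, 010-10, 011011, 1-1-01, 10001-
Petrick residual → 10-011
Min cover (8 terms): bde'f + bc'def' + a'b'cde'f' + a'bc'ef' + a'bcd'ef + ace'f + ab'd'ef + ab'c'd'e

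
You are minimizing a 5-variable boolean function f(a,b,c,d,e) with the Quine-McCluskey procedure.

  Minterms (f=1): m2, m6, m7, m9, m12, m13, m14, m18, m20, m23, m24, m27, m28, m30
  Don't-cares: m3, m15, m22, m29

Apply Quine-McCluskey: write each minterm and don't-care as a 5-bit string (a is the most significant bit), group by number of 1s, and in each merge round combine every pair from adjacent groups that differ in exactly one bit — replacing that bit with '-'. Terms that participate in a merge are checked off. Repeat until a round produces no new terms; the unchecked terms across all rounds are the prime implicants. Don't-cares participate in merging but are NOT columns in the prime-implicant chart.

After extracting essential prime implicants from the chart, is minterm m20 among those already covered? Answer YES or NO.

[col 0] 00010*, 00011*, 00110*, 00111*, 01001*, 01100*, 01101*, 01110*, 01111*, 10010*, 10100*, 10110*, 10111*, 11000*, 11011, 11100*, 11101*, 11110*
[col 1] -0010*, -0110*, -0111*, -1100*, -1101*, -1110*, 0-110*, 0-111*, 00-10*, 00-11*, 0001-*, 0011-*, 01-01, 011-0*, 011-1*, 0110-*, 0111-*, 1-100*, 1-110*, 10-10*, 101-0*, 1011-*, 11-00, 111-0*, 1110-*
[col 2] --110, -0-10, -011-, -11-0, -110-, 0-11-, 00-1-, 011--, 1-1-0
Prime implicants: --110, -0-10, -011-, -11-0, -110-, 0-11-, 00-1-, 01-01, 011--, 1-1-0, 11-00, 11011
PI chart (minterm → PIs covering it):
  2 | -0-10,00-1-
  6 | --110,-0-10,-011-,0-11-,00-1-
  7 | -011-,0-11-,00-1-
  9 | 01-01  (sole → essential)
  12 | -11-0,-110-,011--
  13 | -110-,01-01,011--
  14 | --110,-11-0,0-11-,011--
  18 | -0-10  (sole → essential)
  20 | 1-1-0  (sole → essential)
  23 | -011-  (sole → essential)
  24 | 11-00  (sole → essential)
  27 | 11011  (sole → essential)
  28 | -11-0,-110-,1-1-0,11-00
  30 | --110,-11-0,1-1-0
Essential prime implicants: -0-10, -011-, 01-01, 1-1-0, 11-00, 11011

YES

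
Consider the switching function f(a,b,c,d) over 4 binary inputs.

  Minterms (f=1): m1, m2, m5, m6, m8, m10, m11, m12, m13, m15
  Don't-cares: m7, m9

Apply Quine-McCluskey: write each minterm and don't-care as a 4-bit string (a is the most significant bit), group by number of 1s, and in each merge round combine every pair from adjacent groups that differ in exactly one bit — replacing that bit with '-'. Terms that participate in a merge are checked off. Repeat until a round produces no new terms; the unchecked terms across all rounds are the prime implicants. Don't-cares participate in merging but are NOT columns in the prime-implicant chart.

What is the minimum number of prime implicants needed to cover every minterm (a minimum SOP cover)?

5

size-2^0 implicants → 0001(✓)  0010(✓)  0101(✓)  0110(✓)  0111(✓)  1000(✓)  1001(✓)  1010(✓)  1011(✓)  1100(✓)  1101(✓)  1111(✓)
size-2^1 implicants → -001(✓)  -010  -101(✓)  -111(✓)  0-01(✓)  0-10  01-1(✓)  011-  1-00(✓)  1-01(✓)  1-11(✓)  10-0(✓)  10-1(✓)  100-(✓)  101-(✓)  11-1(✓)  110-(✓)
size-2^2 implicants → --01  -1-1  1--1  1-0-  10--
Unchecked terms (primes): --01, -010, -1-1, 0-10, 011-, 1--1, 1-0-, 10--
Minterm coverage:
  m1 ⊆ --01 [E]
  m2 ⊆ -010,0-10
  m5 ⊆ --01,-1-1
  m6 ⊆ 0-10,011-
  m8 ⊆ 1-0-,10--
  m10 ⊆ -010,10--
  m11 ⊆ 1--1,10--
  m12 ⊆ 1-0- [E]
  m13 ⊆ --01,-1-1,1--1,1-0-
  m15 ⊆ -1-1,1--1
E = {--01, 1-0-}
Petrick residual → -010, 0-10, 1--1
Cover = c'd + b'cd' + a'cd' + ad + ac'  |cover|=5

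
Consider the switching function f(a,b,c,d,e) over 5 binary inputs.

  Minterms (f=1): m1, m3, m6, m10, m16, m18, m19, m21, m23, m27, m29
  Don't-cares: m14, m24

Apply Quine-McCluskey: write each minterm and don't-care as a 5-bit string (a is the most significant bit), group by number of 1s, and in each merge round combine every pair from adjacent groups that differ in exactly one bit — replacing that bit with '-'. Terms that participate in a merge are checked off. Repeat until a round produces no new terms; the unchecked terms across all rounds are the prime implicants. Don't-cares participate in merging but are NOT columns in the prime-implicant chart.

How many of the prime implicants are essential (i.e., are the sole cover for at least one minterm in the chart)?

5

size-2^0 implicants → 00001(✓)  00011(✓)  00110(✓)  01010(✓)  01110(✓)  10000(✓)  10010(✓)  10011(✓)  10101(✓)  10111(✓)  11000(✓)  11011(✓)  11101(✓)
size-2^1 implicants → -0011  0-110  000-1  01-10  1-000  1-011  1-101  10-11  100-0  1001-  101-1
Unchecked terms (primes): -0011, 0-110, 000-1, 01-10, 1-000, 1-011, 1-101, 10-11, 100-0, 1001-, 101-1
Minterm coverage:
  m1 ⊆ 000-1 [E]
  m3 ⊆ -0011,000-1
  m6 ⊆ 0-110 [E]
  m10 ⊆ 01-10 [E]
  m16 ⊆ 1-000,100-0
  m18 ⊆ 100-0,1001-
  m19 ⊆ -0011,1-011,10-11,1001-
  m21 ⊆ 1-101,101-1
  m23 ⊆ 10-11,101-1
  m27 ⊆ 1-011 [E]
  m29 ⊆ 1-101 [E]
E = {0-110, 000-1, 01-10, 1-011, 1-101}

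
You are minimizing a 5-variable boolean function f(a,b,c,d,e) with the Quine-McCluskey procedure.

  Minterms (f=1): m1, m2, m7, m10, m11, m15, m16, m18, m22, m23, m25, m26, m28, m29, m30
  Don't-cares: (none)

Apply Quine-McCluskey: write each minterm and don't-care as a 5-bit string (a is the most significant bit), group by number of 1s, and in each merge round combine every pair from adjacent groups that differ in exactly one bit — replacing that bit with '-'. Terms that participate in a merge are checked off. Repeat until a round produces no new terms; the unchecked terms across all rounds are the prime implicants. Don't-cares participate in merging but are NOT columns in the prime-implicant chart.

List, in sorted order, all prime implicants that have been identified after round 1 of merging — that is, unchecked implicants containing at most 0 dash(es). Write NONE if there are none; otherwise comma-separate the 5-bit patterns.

size-2^0 implicants → 00001  00010(✓)  00111(✓)  01010(✓)  01011(✓)  01111(✓)  10000(✓)  10010(✓)  10110(✓)  10111(✓)  11001(✓)  11010(✓)  11100(✓)  11101(✓)  11110(✓)
size-2^1 implicants → -0010(✓)  -0111  -1010(✓)  0-010(✓)  0-111  01-11  0101-  1-010(✓)  1-110(✓)  10-10(✓)  100-0  1011-  11-01  11-10(✓)  111-0  1110-
size-2^2 implicants → --010  1--10
Unchecked terms (primes): --010, -0111, 0-111, 00001, 01-11, 0101-, 1--10, 100-0, 1011-, 11-01, 111-0, 1110-

00001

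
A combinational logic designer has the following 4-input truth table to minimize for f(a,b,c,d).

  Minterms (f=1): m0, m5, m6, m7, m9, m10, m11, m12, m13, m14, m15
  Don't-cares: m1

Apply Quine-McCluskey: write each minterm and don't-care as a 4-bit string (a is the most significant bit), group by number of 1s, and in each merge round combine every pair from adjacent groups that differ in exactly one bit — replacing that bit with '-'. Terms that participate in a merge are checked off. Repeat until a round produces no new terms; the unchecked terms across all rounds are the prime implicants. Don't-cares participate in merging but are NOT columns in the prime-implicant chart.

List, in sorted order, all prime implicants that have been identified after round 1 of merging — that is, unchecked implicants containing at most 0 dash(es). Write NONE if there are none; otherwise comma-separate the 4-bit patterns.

[col 0] 0000*, 0001*, 0101*, 0110*, 0111*, 1001*, 1010*, 1011*, 1100*, 1101*, 1110*, 1111*
[col 1] -001*, -101*, -110*, -111*, 0-01*, 000-, 01-1*, 011-*, 1-01*, 1-10*, 1-11*, 10-1*, 101-*, 11-0*, 11-1*, 110-*, 111-*
[col 2] --01, -1-1, -11-, 1--1, 1-1-, 11--
Prime implicants: --01, -1-1, -11-, 000-, 1--1, 1-1-, 11--

NONE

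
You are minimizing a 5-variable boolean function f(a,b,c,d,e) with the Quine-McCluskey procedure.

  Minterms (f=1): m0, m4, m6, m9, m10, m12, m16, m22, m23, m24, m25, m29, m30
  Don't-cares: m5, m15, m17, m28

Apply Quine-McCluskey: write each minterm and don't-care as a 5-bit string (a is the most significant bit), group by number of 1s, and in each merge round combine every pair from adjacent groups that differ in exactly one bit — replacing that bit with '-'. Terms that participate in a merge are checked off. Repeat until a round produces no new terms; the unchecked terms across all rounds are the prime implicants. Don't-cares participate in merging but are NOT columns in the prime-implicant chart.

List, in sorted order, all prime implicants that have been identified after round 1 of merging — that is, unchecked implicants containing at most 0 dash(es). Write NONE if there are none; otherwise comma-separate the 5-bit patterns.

size-2^0 implicants → 00000(✓)  00100(✓)  00101(✓)  00110(✓)  01001(✓)  01010  01100(✓)  01111  10000(✓)  10001(✓)  10110(✓)  10111(✓)  11000(✓)  11001(✓)  11100(✓)  11101(✓)  11110(✓)
size-2^1 implicants → -0000  -0110  -1001  -1100  0-100  00-00  001-0  0010-  1-000(✓)  1-001(✓)  1-110  1000-(✓)  1011-  11-00(✓)  11-01(✓)  1100-(✓)  111-0  1110-(✓)
size-2^2 implicants → 1-00-  11-0-
Unchecked terms (primes): -0000, -0110, -1001, -1100, 0-100, 00-00, 001-0, 0010-, 01010, 01111, 1-00-, 1-110, 1011-, 11-0-, 111-0

01010, 01111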